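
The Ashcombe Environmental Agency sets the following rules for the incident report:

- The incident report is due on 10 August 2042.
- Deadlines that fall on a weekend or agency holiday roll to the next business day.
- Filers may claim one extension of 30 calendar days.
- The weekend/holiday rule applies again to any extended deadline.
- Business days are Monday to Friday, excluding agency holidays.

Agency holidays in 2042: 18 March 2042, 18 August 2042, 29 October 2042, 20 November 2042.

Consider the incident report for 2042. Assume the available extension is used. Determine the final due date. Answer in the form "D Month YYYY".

The statutory due date is 10 August 2042.
10 August 2042 falls on a Sunday. Rolling to the next business day gives 11 August 2042, a Monday.
Add the 30 calendar-day extension to 11 August 2042: 10 September 2042.
10 September 2042 falls on a Wednesday, which is a business day, so no adjustment is needed.
Deadline: 10 September 2042.

10 September 2042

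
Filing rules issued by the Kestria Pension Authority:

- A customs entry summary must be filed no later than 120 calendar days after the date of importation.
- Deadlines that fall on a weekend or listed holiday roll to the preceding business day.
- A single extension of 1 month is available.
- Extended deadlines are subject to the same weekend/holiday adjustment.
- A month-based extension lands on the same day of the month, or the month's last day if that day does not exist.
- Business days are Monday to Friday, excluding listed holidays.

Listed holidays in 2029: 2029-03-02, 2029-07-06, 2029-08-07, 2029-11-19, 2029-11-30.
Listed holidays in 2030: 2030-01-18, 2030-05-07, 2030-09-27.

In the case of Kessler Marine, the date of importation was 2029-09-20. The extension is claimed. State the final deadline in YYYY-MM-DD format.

From 2029-09-20, 120 calendar days later is 2030-01-18.
Because 2030-01-18 is a listed holiday, the deadline becomes 2030-01-17 (Thursday).
The 1 month extension carries 2030-01-17 to 2030-02-17.
2030-02-17 is a Sunday, so it moves to the preceding business day, 2030-02-15 (Friday).
The final due date is 2030-02-15.

2030-02-15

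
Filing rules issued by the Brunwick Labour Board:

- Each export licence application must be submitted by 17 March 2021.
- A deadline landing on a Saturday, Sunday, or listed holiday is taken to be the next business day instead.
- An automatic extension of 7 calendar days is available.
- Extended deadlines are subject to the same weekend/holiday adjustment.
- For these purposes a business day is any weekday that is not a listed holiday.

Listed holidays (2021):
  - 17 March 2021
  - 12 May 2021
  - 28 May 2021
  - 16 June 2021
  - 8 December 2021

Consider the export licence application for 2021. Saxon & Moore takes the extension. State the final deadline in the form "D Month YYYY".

Start from the fixed due date, 17 March 2021.
17 March 2021 falls on a listed holiday. Rolling to the next business day gives 18 March 2021, a Thursday.
With the 7-day extension, 18 March 2021 becomes 25 March 2021.
25 March 2021 (Thursday) is already a business day.
Final deadline: 25 March 2021.

25 March 2021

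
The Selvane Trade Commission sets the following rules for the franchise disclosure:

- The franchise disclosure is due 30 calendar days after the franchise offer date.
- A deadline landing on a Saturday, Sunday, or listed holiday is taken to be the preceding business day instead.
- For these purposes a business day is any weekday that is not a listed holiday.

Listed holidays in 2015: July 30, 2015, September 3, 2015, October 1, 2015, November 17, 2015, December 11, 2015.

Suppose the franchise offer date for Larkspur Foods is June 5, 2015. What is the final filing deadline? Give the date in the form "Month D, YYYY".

July 3, 2015

Adding 30 calendar days to June 5, 2015 gives July 5, 2015.
July 5, 2015 falls on a Sunday. Rolling to the preceding business day gives July 3, 2015, a Friday.
The final due date is July 3, 2015.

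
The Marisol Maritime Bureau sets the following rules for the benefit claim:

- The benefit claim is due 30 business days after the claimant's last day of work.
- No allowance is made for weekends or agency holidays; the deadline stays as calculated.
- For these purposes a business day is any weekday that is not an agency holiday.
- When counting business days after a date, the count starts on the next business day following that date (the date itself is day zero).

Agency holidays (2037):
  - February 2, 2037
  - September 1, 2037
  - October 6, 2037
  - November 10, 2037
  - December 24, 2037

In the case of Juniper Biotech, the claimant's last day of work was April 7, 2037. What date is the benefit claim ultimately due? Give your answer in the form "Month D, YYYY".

Counting 30 business days after April 7, 2037 (skipping weekends and listed holidays) reaches May 19, 2037.
No adjustment is made for weekends or holidays, so May 19, 2037 stands.
Deadline: May 19, 2037.

May 19, 2037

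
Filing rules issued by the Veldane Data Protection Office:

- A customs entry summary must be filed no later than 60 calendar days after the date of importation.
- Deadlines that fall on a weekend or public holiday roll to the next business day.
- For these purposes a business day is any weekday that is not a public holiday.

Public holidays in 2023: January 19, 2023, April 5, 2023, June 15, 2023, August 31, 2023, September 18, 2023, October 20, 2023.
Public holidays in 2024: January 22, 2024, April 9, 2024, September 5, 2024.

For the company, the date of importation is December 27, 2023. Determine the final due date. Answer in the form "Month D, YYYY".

February 26, 2024

From December 27, 2023, 60 calendar days later is February 25, 2024.
February 25, 2024 is a Sunday, so it moves to the next business day, February 26, 2024 (Monday).
Final deadline: February 26, 2024.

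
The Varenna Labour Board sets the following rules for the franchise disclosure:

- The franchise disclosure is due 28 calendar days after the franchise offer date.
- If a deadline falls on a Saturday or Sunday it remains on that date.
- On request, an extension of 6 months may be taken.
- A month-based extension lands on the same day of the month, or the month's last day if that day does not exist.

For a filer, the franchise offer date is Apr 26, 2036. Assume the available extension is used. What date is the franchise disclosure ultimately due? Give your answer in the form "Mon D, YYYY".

Nov 24, 2036

From Apr 26, 2036, 28 calendar days later is May 24, 2036.
May 24, 2036 is a Saturday; no weekend or holiday adjustment applies.
The 6 months extension carries May 24, 2036 to Nov 24, 2036.
Nov 24, 2036 is a Monday; no weekend or holiday adjustment applies.
So the filing is due Nov 24, 2036.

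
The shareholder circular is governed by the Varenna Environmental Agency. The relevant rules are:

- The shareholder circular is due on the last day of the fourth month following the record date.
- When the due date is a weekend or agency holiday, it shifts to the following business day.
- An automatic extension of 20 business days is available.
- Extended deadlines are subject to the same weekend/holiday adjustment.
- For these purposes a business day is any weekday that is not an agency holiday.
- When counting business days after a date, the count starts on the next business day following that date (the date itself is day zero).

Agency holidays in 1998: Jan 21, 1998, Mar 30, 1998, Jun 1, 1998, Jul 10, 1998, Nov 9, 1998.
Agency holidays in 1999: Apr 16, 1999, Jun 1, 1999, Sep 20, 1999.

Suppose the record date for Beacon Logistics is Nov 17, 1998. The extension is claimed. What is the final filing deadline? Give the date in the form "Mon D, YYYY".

The fourth month after Nov 17, 1998 is March 1999, whose last day is Mar 31, 1999.
Mar 31, 1999 (Wednesday) is already a business day.
The 20-business-day extension runs from Mar 31, 1999 to Apr 29, 1999.
Apr 29, 1999 is a Thursday and not a listed holiday, so it stands.
Deadline: Apr 29, 1999.

Apr 29, 1999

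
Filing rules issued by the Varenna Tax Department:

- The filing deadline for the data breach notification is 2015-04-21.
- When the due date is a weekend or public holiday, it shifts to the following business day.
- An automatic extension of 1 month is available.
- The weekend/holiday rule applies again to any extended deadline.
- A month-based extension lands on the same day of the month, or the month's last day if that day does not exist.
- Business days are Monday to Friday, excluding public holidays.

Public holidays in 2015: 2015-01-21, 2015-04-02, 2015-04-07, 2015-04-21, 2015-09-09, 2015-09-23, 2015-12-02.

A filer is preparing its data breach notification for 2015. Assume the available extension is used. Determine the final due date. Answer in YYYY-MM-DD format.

2015-05-22

Start from the fixed due date, 2015-04-21.
2015-04-21 is a listed holiday; the next business day is 2015-04-22 (Wednesday).
Applying the 1 month extension: 1 month after 2015-04-22 is 2015-05-22.
2015-05-22 is a Friday and not a listed holiday, so it stands.
Final deadline: 2015-05-22.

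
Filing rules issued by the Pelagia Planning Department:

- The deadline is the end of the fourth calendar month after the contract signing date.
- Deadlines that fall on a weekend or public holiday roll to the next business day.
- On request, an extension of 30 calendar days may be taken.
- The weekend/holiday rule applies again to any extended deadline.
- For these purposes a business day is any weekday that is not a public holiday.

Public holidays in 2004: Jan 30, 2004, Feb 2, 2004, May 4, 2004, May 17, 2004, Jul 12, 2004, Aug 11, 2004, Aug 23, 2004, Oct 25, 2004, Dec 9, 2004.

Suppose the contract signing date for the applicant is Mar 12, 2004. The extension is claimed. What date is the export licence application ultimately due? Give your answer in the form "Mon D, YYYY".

The fourth month after Mar 12, 2004 is July 2004, whose last day is Jul 31, 2004.
Jul 31, 2004 falls on a Saturday. Rolling to the next business day gives Aug 2, 2004, a Monday.
Add the 30 calendar-day extension to Aug 2, 2004: Sep 1, 2004.
Since Sep 1, 2004 is a Wednesday and not a holiday, the date is unchanged.
Deadline: Sep 1, 2004.

Sep 1, 2004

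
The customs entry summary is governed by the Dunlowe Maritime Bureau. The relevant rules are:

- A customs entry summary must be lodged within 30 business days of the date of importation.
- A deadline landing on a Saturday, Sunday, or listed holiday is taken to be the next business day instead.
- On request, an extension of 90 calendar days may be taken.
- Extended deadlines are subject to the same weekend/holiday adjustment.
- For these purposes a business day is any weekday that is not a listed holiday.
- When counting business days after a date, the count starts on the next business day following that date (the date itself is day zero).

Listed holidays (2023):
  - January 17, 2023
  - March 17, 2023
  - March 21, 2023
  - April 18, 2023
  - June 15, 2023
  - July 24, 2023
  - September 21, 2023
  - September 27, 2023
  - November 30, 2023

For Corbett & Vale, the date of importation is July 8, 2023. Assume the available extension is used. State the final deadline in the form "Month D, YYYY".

November 20, 2023

30 business days after July 8, 2023, excluding weekends and holidays, is August 21, 2023.
August 21, 2023 is a Monday and not a listed holiday, so it stands.
With the 90-day extension, August 21, 2023 becomes November 19, 2023.
Because November 19, 2023 is a Sunday, the deadline becomes November 20, 2023 (Monday).
Deadline: November 20, 2023.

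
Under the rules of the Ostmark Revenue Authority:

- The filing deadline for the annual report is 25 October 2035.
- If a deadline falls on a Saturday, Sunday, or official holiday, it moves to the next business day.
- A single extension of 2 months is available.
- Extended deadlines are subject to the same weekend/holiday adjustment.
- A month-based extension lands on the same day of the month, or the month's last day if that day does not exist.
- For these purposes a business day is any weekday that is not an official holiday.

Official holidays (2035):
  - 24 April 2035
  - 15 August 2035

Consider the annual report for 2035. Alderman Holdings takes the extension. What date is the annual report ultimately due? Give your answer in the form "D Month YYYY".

Start from the fixed due date, 25 October 2035.
25 October 2035 is a Thursday and not a listed holiday, so it stands.
The 2 months extension carries 25 October 2035 to 25 December 2035.
25 December 2035 is a Tuesday and not a listed holiday, so it stands.
The final due date is 25 December 2035.

25 December 2035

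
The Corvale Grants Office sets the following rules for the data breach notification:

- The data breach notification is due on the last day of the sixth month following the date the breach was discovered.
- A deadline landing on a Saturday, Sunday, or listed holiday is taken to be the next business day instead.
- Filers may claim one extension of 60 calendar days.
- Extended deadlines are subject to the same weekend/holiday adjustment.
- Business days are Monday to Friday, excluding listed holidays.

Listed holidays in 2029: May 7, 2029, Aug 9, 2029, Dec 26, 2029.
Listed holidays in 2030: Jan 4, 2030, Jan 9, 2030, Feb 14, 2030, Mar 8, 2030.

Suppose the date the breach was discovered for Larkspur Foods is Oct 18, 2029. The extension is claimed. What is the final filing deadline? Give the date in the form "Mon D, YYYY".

6 months after Oct 18, 2029 is April 2030; that month ends on Apr 30, 2030.
Apr 30, 2030 is a Tuesday and not a listed holiday, so it stands.
Add the 60 calendar-day extension to Apr 30, 2030: Jun 29, 2030.
Jun 29, 2030 falls on a Saturday. Rolling to the next business day gives Jul 1, 2030, a Monday.
Deadline: Jul 1, 2030.

Jul 1, 2030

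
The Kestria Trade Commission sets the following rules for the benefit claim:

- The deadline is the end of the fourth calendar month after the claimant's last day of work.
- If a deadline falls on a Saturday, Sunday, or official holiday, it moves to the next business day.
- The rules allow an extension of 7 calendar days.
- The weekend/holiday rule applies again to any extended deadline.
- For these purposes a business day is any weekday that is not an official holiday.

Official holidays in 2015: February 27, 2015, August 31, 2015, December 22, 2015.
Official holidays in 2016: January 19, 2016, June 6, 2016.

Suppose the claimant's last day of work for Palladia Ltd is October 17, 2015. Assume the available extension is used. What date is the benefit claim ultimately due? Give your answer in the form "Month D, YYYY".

The fourth month after October 17, 2015 is February 2016, whose last day is February 29, 2016.
February 29, 2016 is a Monday and not a listed holiday, so it stands.
Applying the 7-calendar-day extension: February 29, 2016 + 7 days = March 7, 2016.
March 7, 2016 is a Monday and not a listed holiday, so it stands.
Final deadline: March 7, 2016.

March 7, 2016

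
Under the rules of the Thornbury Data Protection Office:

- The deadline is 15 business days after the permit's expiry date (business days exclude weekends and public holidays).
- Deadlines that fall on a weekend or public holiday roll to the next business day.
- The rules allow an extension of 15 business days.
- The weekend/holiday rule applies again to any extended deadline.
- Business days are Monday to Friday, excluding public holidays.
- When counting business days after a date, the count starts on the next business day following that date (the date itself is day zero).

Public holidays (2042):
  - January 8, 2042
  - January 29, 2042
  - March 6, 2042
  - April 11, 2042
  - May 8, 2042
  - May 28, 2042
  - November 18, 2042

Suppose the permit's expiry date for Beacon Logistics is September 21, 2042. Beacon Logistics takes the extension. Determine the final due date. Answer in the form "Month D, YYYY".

October 31, 2042

15 business days after September 21, 2042, excluding weekends and holidays, is October 10, 2042.
October 10, 2042 (Friday) is already a business day.
The 15-business-day extension runs from October 10, 2042 to October 31, 2042.
Since October 31, 2042 is a Friday and not a holiday, the date is unchanged.
So the filing is due October 31, 2042.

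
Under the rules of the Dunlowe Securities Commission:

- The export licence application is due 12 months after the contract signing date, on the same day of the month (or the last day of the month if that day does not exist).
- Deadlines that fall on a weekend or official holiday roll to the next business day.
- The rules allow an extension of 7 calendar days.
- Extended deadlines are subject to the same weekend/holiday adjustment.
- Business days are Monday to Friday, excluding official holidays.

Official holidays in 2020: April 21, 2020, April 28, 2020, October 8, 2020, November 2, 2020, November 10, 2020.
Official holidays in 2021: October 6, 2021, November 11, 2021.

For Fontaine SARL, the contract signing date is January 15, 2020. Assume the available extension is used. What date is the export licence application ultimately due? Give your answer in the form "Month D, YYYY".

Moving 12 months forward from January 15, 2020 on the corresponding day gives January 15, 2021.
January 15, 2021 falls on a Friday, which is a business day, so no adjustment is needed.
Applying the 7-calendar-day extension: January 15, 2021 + 7 days = January 22, 2021.
January 22, 2021 is a Friday and not a listed holiday, so it stands.
Deadline: January 22, 2021.

January 22, 2021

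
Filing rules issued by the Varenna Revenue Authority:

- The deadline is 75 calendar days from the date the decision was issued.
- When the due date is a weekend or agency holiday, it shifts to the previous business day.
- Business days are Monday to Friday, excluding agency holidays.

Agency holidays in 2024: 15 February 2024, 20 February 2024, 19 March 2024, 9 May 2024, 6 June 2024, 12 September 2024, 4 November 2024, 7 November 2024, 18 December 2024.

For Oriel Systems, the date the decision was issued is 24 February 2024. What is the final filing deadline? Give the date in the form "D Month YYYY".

75 calendar days after 24 February 2024 is 9 May 2024.
Because 9 May 2024 is a listed holiday, the deadline becomes 8 May 2024 (Wednesday).
Deadline: 8 May 2024.

8 May 2024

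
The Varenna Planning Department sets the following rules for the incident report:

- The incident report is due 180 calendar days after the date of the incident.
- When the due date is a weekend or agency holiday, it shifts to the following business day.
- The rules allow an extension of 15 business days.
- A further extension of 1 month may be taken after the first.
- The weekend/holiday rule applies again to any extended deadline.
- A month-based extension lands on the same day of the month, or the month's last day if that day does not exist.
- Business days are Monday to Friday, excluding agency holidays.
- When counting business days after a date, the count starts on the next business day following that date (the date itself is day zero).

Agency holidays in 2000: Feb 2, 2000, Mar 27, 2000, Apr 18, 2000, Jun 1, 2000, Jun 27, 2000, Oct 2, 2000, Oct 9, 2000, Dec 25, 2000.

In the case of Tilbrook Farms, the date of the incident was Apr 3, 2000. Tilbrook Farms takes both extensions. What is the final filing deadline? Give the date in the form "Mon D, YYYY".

Trigger date Apr 3, 2000 + 180 calendar days = Sep 30, 2000.
Sep 30, 2000 is a Saturday; the next business day is Oct 3, 2000 (Tuesday).
Counting 15 further business days from Oct 3, 2000 reaches Oct 25, 2000.
Oct 25, 2000 falls on a Wednesday, which is a business day, so no adjustment is needed.
The 1 month extension carries Oct 25, 2000 to Nov 25, 2000.
Nov 25, 2000 is a Saturday; the next business day is Nov 27, 2000 (Monday).
The final due date is Nov 27, 2000.

Nov 27, 2000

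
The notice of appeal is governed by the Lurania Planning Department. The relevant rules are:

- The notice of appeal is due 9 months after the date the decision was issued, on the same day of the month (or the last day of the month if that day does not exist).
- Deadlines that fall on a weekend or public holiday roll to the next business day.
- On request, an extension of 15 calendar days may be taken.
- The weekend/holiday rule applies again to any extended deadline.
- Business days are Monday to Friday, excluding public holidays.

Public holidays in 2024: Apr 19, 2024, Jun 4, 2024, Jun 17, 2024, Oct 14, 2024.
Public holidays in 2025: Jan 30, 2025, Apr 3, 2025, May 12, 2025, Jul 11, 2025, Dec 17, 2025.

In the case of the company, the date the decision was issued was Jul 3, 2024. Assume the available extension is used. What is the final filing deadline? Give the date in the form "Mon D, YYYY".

9 months after Jul 3, 2024, on the same day of the month, is Apr 3, 2025.
Apr 3, 2025 is a listed holiday; the next business day is Apr 4, 2025 (Friday).
Add the 15 calendar-day extension to Apr 4, 2025: Apr 19, 2025.
Apr 19, 2025 is a Saturday, so it moves to the next business day, Apr 21, 2025 (Monday).
So the filing is due Apr 21, 2025.

Apr 21, 2025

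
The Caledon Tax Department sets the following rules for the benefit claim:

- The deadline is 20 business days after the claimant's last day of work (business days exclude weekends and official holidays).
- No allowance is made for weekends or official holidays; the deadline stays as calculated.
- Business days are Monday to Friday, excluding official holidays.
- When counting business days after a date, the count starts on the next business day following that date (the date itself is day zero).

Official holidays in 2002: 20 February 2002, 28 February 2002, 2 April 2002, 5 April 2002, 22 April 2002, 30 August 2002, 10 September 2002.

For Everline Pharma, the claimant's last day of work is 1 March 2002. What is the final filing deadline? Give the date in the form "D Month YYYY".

29 March 2002

Starting the day after 1 March 2002 and counting 20 business days lands on 29 March 2002.
No adjustment is made for weekends or holidays, so 29 March 2002 stands.
Final deadline: 29 March 2002.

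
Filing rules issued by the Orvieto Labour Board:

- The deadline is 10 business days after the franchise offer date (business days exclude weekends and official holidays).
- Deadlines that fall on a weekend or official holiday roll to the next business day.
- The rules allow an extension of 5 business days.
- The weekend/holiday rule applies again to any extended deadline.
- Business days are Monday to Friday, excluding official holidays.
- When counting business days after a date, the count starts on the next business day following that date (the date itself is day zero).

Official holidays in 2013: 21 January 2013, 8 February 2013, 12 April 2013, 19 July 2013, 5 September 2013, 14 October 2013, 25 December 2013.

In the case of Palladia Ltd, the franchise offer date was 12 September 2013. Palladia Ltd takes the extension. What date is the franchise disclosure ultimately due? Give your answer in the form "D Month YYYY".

3 October 2013

Starting the day after 12 September 2013 and counting 10 business days lands on 26 September 2013.
26 September 2013 falls on a Thursday, which is a business day, so no adjustment is needed.
The 5-business-day extension runs from 26 September 2013 to 3 October 2013.
3 October 2013 is a Thursday and not a listed holiday, so it stands.
Final deadline: 3 October 2013.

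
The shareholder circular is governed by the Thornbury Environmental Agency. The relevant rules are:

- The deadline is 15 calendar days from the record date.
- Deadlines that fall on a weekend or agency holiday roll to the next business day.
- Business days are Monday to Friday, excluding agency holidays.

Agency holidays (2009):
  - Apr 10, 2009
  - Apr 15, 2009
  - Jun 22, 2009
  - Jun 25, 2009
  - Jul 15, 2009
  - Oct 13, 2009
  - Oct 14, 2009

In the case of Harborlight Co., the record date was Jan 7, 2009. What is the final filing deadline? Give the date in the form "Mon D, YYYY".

Jan 22, 2009

From Jan 7, 2009, 15 calendar days later is Jan 22, 2009.
Jan 22, 2009 falls on a Thursday, which is a business day, so no adjustment is needed.
So the filing is due Jan 22, 2009.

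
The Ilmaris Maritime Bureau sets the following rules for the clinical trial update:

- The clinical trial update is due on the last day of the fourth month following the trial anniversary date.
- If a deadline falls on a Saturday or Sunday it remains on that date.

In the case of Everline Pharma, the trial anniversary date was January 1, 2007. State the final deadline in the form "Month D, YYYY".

The fourth month after January 1, 2007 is May 2007, whose last day is May 31, 2007.
No adjustment is made for weekends or holidays, so May 31, 2007 stands.
So the filing is due May 31, 2007.

May 31, 2007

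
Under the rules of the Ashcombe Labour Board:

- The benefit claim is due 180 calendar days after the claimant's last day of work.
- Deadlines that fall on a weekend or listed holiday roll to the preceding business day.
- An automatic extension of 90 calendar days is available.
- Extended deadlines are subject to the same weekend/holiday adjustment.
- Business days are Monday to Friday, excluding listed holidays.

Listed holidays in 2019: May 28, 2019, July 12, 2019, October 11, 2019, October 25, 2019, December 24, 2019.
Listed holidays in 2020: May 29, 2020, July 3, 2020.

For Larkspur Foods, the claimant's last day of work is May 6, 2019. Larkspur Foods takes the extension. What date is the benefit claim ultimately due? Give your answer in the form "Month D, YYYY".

180 calendar days after May 6, 2019 is November 2, 2019.
November 2, 2019 is a Saturday; the preceding business day is November 1, 2019 (Friday).
The 90-calendar-day extension moves the deadline from November 1, 2019 to January 30, 2020.
January 30, 2020 falls on a Thursday, which is a business day, so no adjustment is needed.
The final due date is January 30, 2020.

January 30, 2020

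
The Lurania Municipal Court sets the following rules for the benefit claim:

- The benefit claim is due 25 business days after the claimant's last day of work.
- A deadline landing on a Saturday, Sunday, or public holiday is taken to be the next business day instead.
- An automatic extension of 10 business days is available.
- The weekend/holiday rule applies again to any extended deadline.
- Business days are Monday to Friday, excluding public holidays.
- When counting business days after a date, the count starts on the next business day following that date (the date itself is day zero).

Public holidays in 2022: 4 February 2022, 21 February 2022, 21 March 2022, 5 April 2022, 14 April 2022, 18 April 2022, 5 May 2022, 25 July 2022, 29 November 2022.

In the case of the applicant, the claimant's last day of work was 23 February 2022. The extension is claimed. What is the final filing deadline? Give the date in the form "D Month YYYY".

25 business days after 23 February 2022, excluding weekends and holidays, is 31 March 2022.
31 March 2022 falls on a Thursday, which is a business day, so no adjustment is needed.
Applying the 10-business-day extension: 10 business days after 31 March 2022 is 19 April 2022.
19 April 2022 falls on a Tuesday, which is a business day, so no adjustment is needed.
Final deadline: 19 April 2022.

19 April 2022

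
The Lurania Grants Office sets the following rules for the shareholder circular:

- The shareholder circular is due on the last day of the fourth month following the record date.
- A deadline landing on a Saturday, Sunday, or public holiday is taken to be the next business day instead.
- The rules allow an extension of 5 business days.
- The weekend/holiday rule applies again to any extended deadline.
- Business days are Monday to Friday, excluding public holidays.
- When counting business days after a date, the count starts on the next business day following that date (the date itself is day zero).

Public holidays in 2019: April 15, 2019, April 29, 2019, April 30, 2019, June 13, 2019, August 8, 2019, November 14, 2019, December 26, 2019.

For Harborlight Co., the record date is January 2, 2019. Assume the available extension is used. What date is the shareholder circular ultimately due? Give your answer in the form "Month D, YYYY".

June 7, 2019

The fourth month after January 2, 2019 is May 2019, whose last day is May 31, 2019.
May 31, 2019 falls on a Friday, which is a business day, so no adjustment is needed.
Applying the 5-business-day extension: 5 business days after May 31, 2019 is June 7, 2019.
June 7, 2019 falls on a Friday, which is a business day, so no adjustment is needed.
The final due date is June 7, 2019.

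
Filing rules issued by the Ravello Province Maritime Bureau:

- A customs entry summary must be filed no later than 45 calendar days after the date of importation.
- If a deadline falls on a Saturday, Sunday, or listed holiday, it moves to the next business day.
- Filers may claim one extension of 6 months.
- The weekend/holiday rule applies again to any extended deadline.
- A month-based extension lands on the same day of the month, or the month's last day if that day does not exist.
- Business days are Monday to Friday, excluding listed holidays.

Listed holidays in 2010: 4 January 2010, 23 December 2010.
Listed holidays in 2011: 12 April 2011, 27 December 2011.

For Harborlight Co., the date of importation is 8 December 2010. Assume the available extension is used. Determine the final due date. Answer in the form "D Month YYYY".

45 calendar days after 8 December 2010 is 22 January 2011.
22 January 2011 falls on a Saturday. Rolling to the next business day gives 24 January 2011, a Monday.
Add 6 months to 24 January 2011: 24 July 2011.
Because 24 July 2011 is a Sunday, the deadline becomes 25 July 2011 (Monday).
Deadline: 25 July 2011.

25 July 2011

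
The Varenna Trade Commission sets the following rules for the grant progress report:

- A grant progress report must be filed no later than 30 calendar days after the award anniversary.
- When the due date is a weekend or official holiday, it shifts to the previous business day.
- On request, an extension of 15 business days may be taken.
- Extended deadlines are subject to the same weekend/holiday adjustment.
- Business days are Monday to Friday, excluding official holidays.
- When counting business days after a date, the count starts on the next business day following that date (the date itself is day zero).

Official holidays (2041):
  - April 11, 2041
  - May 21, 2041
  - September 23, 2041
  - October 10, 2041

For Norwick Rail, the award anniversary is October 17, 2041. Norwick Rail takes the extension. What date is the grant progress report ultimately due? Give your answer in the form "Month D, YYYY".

Adding 30 calendar days to October 17, 2041 gives November 16, 2041.
November 16, 2041 is a Saturday; the preceding business day is November 15, 2041 (Friday).
Applying the 15-business-day extension: 15 business days after November 15, 2041 is December 6, 2041.
Since December 6, 2041 is a Friday and not a holiday, the date is unchanged.
Deadline: December 6, 2041.

December 6, 2041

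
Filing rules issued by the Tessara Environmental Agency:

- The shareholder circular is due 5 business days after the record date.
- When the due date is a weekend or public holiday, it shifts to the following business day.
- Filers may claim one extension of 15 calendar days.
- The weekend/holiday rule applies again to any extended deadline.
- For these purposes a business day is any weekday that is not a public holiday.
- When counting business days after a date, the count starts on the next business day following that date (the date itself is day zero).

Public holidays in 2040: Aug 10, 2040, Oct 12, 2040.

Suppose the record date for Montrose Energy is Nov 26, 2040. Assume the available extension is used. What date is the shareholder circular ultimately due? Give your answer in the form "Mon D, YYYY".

Starting the day after Nov 26, 2040 and counting 5 business days lands on Dec 3, 2040.
Dec 3, 2040 is a Monday and not a listed holiday, so it stands.
The 15-calendar-day extension moves the deadline from Dec 3, 2040 to Dec 18, 2040.
Since Dec 18, 2040 is a Tuesday and not a holiday, the date is unchanged.
Final deadline: Dec 18, 2040.

Dec 18, 2040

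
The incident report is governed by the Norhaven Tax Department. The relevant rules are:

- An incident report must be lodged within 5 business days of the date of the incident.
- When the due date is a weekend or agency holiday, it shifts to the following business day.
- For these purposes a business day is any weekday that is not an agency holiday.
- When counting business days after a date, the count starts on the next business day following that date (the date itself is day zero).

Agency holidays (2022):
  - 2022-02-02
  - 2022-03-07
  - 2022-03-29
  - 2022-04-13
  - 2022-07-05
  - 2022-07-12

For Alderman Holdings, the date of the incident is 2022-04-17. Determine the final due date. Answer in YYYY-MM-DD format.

Starting the day after 2022-04-17 and counting 5 business days lands on 2022-04-22.
2022-04-22 (Friday) is already a business day.
Deadline: 2022-04-22.

2022-04-22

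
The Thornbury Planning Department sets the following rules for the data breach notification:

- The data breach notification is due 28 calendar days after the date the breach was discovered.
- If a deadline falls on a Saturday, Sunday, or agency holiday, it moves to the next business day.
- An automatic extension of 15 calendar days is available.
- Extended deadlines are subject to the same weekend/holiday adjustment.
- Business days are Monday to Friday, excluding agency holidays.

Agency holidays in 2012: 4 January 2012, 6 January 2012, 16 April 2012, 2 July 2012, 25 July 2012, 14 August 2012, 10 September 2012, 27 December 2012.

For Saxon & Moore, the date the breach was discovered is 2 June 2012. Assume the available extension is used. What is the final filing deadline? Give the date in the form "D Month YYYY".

18 July 2012

28 calendar days after 2 June 2012 is 30 June 2012.
Because 30 June 2012 is a Saturday, the deadline becomes 3 July 2012 (Tuesday).
Add the 15 calendar-day extension to 3 July 2012: 18 July 2012.
Since 18 July 2012 is a Wednesday and not a holiday, the date is unchanged.
So the filing is due 18 July 2012.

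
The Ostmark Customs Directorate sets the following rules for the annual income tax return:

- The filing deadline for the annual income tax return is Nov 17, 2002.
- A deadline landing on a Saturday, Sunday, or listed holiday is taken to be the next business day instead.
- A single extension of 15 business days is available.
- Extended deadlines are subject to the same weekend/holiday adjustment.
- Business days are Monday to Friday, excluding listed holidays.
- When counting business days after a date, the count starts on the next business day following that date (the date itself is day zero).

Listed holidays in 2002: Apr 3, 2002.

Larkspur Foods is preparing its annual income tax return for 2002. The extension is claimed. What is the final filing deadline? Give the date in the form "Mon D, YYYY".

The stated deadline is Nov 17, 2002.
Because Nov 17, 2002 is a Sunday, the deadline becomes Nov 18, 2002 (Monday).
Counting 15 further business days from Nov 18, 2002 reaches Dec 9, 2002.
Dec 9, 2002 is a Monday and not a listed holiday, so it stands.
So the filing is due Dec 9, 2002.

Dec 9, 2002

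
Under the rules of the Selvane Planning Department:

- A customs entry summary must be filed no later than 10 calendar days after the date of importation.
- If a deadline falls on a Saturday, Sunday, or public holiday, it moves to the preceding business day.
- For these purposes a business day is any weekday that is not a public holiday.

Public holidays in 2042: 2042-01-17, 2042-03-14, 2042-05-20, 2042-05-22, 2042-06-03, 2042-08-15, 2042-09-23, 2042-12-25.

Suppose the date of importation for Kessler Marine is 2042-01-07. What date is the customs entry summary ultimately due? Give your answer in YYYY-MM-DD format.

Adding 10 calendar days to 2042-01-07 gives 2042-01-17.
Because 2042-01-17 is a listed holiday, the deadline becomes 2042-01-16 (Thursday).
Deadline: 2042-01-16.

2042-01-16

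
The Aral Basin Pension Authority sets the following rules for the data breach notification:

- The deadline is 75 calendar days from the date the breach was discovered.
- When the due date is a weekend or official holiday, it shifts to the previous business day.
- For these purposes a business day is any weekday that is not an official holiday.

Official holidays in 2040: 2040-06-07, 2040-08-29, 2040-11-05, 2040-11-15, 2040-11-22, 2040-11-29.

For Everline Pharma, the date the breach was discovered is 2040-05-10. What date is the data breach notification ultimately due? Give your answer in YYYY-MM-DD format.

2040-07-24

From 2040-05-10, 75 calendar days later is 2040-07-24.
2040-07-24 is a Tuesday and not a listed holiday, so it stands.
Final deadline: 2040-07-24.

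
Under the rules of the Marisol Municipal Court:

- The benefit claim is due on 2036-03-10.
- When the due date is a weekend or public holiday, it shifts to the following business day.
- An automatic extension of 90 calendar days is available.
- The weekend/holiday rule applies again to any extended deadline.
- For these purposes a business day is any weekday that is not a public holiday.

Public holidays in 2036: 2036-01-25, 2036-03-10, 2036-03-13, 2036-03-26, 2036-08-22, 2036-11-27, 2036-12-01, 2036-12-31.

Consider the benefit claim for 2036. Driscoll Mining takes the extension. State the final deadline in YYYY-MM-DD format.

2036-06-09

The stated deadline is 2036-03-10.
2036-03-10 falls on a listed holiday. Rolling to the next business day gives 2036-03-11, a Tuesday.
The 90-calendar-day extension moves the deadline from 2036-03-11 to 2036-06-09.
2036-06-09 falls on a Monday, which is a business day, so no adjustment is needed.
Deadline: 2036-06-09.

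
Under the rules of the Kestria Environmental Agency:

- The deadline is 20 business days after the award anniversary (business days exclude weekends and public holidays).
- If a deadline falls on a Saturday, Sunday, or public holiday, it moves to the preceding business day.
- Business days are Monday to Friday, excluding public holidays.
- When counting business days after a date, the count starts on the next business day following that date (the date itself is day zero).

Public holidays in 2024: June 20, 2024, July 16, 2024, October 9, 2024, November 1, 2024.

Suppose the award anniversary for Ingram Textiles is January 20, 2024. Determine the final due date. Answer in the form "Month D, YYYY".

February 16, 2024

20 business days after January 20, 2024, excluding weekends and holidays, is February 16, 2024.
February 16, 2024 is a Friday and not a listed holiday, so it stands.
The final due date is February 16, 2024.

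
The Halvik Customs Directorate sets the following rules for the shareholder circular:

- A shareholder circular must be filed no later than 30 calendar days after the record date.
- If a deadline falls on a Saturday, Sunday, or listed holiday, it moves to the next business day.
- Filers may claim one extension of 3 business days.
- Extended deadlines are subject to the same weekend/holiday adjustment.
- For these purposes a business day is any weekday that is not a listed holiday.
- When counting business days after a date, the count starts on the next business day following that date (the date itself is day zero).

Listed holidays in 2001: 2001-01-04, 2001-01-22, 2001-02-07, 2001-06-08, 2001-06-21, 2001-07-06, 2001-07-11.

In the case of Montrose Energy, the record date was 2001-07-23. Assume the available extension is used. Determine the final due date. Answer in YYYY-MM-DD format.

30 calendar days after 2001-07-23 is 2001-08-22.
2001-08-22 (Wednesday) is already a business day.
Counting 3 further business days from 2001-08-22 reaches 2001-08-27.
2001-08-27 (Monday) is already a business day.
The final due date is 2001-08-27.

2001-08-27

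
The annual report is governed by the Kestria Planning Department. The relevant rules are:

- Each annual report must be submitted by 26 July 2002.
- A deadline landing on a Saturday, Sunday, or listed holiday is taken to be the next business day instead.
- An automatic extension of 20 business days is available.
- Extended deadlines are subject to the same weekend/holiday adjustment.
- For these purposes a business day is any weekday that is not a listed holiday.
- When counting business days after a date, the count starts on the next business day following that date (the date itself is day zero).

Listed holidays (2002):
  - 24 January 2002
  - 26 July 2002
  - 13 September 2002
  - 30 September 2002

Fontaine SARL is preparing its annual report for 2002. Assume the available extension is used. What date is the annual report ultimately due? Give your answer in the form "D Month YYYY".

26 August 2002

Start from the fixed due date, 26 July 2002.
Because 26 July 2002 is a listed holiday, the deadline becomes 29 July 2002 (Monday).
Counting 20 further business days from 29 July 2002 reaches 26 August 2002.
26 August 2002 is a Monday and not a listed holiday, so it stands.
The final due date is 26 August 2002.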